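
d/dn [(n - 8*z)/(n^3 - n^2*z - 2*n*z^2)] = (-n*(-n^2 + n*z + 2*z^2) + (n - 8*z)*(-3*n^2 + 2*n*z + 2*z^2))/(n^2*(-n^2 + n*z + 2*z^2)^2)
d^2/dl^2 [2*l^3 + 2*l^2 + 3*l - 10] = 12*l + 4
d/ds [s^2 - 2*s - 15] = 2*s - 2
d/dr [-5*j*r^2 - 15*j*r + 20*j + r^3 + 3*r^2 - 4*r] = -10*j*r - 15*j + 3*r^2 + 6*r - 4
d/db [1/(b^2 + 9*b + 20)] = (-2*b - 9)/(b^2 + 9*b + 20)^2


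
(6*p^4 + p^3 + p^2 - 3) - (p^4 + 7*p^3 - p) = 5*p^4 - 6*p^3 + p^2 + p - 3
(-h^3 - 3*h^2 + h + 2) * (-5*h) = 5*h^4 + 15*h^3 - 5*h^2 - 10*h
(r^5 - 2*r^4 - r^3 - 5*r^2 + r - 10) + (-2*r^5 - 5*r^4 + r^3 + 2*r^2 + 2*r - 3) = -r^5 - 7*r^4 - 3*r^2 + 3*r - 13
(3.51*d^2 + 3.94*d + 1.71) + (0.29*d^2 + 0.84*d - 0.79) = 3.8*d^2 + 4.78*d + 0.92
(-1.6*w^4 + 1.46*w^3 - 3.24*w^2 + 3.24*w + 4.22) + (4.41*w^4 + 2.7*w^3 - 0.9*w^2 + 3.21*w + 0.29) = 2.81*w^4 + 4.16*w^3 - 4.14*w^2 + 6.45*w + 4.51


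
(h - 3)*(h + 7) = h^2 + 4*h - 21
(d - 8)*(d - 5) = d^2 - 13*d + 40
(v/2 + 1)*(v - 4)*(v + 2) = v^3/2 - 6*v - 8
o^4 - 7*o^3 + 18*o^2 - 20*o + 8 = (o - 2)^3*(o - 1)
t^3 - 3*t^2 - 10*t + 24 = (t - 4)*(t - 2)*(t + 3)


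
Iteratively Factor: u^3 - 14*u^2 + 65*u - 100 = (u - 5)*(u^2 - 9*u + 20) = (u - 5)*(u - 4)*(u - 5)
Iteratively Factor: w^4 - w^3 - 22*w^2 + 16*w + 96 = (w + 4)*(w^3 - 5*w^2 - 2*w + 24) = (w - 4)*(w + 4)*(w^2 - w - 6) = (w - 4)*(w + 2)*(w + 4)*(w - 3)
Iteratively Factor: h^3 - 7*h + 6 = (h - 2)*(h^2 + 2*h - 3) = (h - 2)*(h + 3)*(h - 1)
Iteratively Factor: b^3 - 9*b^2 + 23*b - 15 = (b - 1)*(b^2 - 8*b + 15) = (b - 3)*(b - 1)*(b - 5)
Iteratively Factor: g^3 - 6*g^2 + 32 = (g + 2)*(g^2 - 8*g + 16) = (g - 4)*(g + 2)*(g - 4)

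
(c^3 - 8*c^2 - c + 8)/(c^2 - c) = c - 7 - 8/c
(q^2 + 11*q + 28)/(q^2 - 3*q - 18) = (q^2 + 11*q + 28)/(q^2 - 3*q - 18)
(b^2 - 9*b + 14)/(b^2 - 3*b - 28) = (b - 2)/(b + 4)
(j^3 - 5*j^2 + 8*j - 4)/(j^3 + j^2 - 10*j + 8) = (j - 2)/(j + 4)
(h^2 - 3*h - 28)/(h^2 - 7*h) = (h + 4)/h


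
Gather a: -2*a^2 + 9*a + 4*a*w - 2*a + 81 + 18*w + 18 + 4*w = -2*a^2 + a*(4*w + 7) + 22*w + 99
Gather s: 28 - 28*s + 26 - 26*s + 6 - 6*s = 60 - 60*s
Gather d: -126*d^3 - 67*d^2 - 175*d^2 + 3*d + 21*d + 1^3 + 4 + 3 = -126*d^3 - 242*d^2 + 24*d + 8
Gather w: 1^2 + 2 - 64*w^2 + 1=4 - 64*w^2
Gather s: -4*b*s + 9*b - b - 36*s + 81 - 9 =8*b + s*(-4*b - 36) + 72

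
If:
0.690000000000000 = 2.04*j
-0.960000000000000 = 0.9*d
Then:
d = -1.07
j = 0.34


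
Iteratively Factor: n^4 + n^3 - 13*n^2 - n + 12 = (n + 1)*(n^3 - 13*n + 12) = (n + 1)*(n + 4)*(n^2 - 4*n + 3) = (n - 3)*(n + 1)*(n + 4)*(n - 1)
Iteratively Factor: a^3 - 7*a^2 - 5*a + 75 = (a + 3)*(a^2 - 10*a + 25) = (a - 5)*(a + 3)*(a - 5)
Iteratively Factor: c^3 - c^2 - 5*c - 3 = (c - 3)*(c^2 + 2*c + 1) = (c - 3)*(c + 1)*(c + 1)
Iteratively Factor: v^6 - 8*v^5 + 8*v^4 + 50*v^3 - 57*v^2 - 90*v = (v - 3)*(v^5 - 5*v^4 - 7*v^3 + 29*v^2 + 30*v) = (v - 3)*(v + 1)*(v^4 - 6*v^3 - v^2 + 30*v) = (v - 3)^2*(v + 1)*(v^3 - 3*v^2 - 10*v) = v*(v - 3)^2*(v + 1)*(v^2 - 3*v - 10) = v*(v - 5)*(v - 3)^2*(v + 1)*(v + 2)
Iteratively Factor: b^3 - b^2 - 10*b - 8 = (b + 2)*(b^2 - 3*b - 4) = (b - 4)*(b + 2)*(b + 1)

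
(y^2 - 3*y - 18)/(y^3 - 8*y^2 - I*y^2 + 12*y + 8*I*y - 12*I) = (y + 3)/(y^2 - y*(2 + I) + 2*I)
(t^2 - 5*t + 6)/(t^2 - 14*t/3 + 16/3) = 3*(t - 3)/(3*t - 8)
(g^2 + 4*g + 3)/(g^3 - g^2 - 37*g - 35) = (g + 3)/(g^2 - 2*g - 35)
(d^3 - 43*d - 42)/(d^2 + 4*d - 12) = (d^2 - 6*d - 7)/(d - 2)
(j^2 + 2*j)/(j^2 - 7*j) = (j + 2)/(j - 7)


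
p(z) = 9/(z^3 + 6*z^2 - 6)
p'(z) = 9*(-3*z^2 - 12*z)/(z^3 + 6*z^2 - 6)^2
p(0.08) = -1.51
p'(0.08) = -0.25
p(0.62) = -2.60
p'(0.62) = -6.48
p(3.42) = 0.09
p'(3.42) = -0.06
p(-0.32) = -1.66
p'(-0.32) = 1.08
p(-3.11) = 0.41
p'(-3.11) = 0.16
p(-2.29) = 0.67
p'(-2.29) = 0.58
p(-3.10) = 0.41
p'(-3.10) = 0.16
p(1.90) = 0.40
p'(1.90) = -0.60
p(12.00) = 0.00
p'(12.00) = 0.00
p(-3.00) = 0.43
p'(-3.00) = 0.18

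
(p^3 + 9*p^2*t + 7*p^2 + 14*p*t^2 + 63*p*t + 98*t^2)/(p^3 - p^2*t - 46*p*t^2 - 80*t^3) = (p^2 + 7*p*t + 7*p + 49*t)/(p^2 - 3*p*t - 40*t^2)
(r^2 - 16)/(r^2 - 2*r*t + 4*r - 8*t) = (r - 4)/(r - 2*t)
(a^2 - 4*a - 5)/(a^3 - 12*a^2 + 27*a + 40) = 1/(a - 8)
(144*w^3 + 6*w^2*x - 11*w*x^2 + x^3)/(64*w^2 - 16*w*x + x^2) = (-18*w^2 - 3*w*x + x^2)/(-8*w + x)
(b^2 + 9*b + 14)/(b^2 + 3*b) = (b^2 + 9*b + 14)/(b*(b + 3))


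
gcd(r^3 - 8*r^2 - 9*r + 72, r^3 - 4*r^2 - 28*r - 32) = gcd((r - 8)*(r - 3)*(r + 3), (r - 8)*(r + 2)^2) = r - 8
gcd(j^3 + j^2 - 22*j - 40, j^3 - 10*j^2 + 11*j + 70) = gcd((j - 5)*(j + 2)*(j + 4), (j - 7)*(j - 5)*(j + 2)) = j^2 - 3*j - 10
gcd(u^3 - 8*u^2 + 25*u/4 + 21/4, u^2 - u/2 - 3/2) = u - 3/2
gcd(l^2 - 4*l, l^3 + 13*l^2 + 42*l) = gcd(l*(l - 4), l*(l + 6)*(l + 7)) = l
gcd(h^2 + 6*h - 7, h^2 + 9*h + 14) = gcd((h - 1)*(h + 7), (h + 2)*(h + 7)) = h + 7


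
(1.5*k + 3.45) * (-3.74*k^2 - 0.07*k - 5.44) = -5.61*k^3 - 13.008*k^2 - 8.4015*k - 18.768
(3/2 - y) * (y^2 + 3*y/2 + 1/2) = -y^3 + 7*y/4 + 3/4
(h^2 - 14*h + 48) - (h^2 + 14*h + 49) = -28*h - 1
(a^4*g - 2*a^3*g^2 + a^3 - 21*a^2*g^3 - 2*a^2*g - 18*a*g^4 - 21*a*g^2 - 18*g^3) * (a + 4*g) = a^5*g + 2*a^4*g^2 + a^4 - 29*a^3*g^3 + 2*a^3*g - 102*a^2*g^4 - 29*a^2*g^2 - 72*a*g^5 - 102*a*g^3 - 72*g^4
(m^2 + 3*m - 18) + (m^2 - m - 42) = 2*m^2 + 2*m - 60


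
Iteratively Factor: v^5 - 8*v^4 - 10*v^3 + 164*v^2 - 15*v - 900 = (v - 4)*(v^4 - 4*v^3 - 26*v^2 + 60*v + 225) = (v - 4)*(v + 3)*(v^3 - 7*v^2 - 5*v + 75) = (v - 4)*(v + 3)^2*(v^2 - 10*v + 25) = (v - 5)*(v - 4)*(v + 3)^2*(v - 5)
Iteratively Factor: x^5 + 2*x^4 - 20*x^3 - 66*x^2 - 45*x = (x - 5)*(x^4 + 7*x^3 + 15*x^2 + 9*x) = (x - 5)*(x + 3)*(x^3 + 4*x^2 + 3*x) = (x - 5)*(x + 1)*(x + 3)*(x^2 + 3*x) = x*(x - 5)*(x + 1)*(x + 3)*(x + 3)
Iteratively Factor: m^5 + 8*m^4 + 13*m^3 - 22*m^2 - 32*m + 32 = (m + 4)*(m^4 + 4*m^3 - 3*m^2 - 10*m + 8) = (m + 4)^2*(m^3 - 3*m + 2) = (m + 2)*(m + 4)^2*(m^2 - 2*m + 1) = (m - 1)*(m + 2)*(m + 4)^2*(m - 1)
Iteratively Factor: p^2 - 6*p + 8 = (p - 4)*(p - 2)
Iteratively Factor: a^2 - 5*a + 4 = (a - 4)*(a - 1)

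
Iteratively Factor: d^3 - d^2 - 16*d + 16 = (d + 4)*(d^2 - 5*d + 4) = (d - 4)*(d + 4)*(d - 1)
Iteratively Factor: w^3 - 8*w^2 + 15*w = (w - 5)*(w^2 - 3*w) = w*(w - 5)*(w - 3)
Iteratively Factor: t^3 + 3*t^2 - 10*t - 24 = (t + 4)*(t^2 - t - 6) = (t - 3)*(t + 4)*(t + 2)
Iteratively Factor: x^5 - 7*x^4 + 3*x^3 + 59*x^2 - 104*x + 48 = (x - 4)*(x^4 - 3*x^3 - 9*x^2 + 23*x - 12) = (x - 4)*(x - 1)*(x^3 - 2*x^2 - 11*x + 12) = (x - 4)^2*(x - 1)*(x^2 + 2*x - 3) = (x - 4)^2*(x - 1)^2*(x + 3)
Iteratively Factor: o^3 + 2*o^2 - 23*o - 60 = (o - 5)*(o^2 + 7*o + 12) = (o - 5)*(o + 4)*(o + 3)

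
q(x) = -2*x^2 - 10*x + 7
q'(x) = -4*x - 10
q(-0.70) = 13.02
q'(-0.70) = -7.20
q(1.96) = -20.28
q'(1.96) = -17.84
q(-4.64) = 10.34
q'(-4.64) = 8.56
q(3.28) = -47.32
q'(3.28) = -23.12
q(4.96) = -91.80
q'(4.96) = -29.84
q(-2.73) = 19.39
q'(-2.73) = 0.92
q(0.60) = 0.28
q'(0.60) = -12.40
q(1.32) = -9.68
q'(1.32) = -15.28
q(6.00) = -125.00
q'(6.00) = -34.00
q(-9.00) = -65.00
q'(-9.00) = 26.00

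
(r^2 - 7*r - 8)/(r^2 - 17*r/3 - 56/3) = 3*(r + 1)/(3*r + 7)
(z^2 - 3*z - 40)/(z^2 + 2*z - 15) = (z - 8)/(z - 3)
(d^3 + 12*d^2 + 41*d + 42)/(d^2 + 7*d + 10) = (d^2 + 10*d + 21)/(d + 5)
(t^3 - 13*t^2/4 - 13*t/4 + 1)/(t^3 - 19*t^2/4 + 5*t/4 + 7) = (4*t - 1)/(4*t - 7)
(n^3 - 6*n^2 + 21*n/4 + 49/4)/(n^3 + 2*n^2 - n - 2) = (n^2 - 7*n + 49/4)/(n^2 + n - 2)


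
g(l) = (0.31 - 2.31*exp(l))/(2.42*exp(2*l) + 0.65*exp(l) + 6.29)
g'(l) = (0.31 - 2.31*exp(l))*(-4.84*exp(2*l) - 0.65*exp(l))/(2.42*exp(2*l) + 0.65*exp(l) + 6.29)^2 - 2.31*exp(l)/(2.42*exp(2*l) + 0.65*exp(l) + 6.29) = (5.5902*exp(2*l) - 1.5004*exp(l) - 14.7314)*exp(l)/(5.8564*exp(4*l) + 3.146*exp(3*l) + 30.8661*exp(2*l) + 8.177*exp(l) + 39.5641)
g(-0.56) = -0.14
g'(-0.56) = -0.14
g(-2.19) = 0.01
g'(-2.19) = -0.04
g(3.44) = -0.03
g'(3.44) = 0.03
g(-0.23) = -0.18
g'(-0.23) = -0.14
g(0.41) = -0.25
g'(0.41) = -0.04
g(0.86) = -0.24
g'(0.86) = 0.07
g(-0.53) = -0.14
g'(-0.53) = -0.14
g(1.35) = -0.19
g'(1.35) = 0.12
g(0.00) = -0.21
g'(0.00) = -0.12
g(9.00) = 0.00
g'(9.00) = 0.00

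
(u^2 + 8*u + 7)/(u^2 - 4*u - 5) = (u + 7)/(u - 5)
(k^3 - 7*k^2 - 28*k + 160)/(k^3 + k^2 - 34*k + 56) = (k^2 - 3*k - 40)/(k^2 + 5*k - 14)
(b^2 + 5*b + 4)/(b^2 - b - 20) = (b + 1)/(b - 5)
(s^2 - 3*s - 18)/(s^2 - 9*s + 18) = (s + 3)/(s - 3)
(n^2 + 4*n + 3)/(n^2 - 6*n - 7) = (n + 3)/(n - 7)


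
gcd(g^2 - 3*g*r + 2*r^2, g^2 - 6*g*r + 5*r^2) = -g + r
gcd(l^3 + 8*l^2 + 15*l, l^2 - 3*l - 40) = l + 5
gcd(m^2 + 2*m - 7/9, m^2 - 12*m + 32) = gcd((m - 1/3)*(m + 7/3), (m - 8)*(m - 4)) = 1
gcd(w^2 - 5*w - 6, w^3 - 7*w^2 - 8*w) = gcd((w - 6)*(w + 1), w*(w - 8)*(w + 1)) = w + 1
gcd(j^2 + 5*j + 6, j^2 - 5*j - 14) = j + 2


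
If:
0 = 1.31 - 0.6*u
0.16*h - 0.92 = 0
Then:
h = 5.75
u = 2.18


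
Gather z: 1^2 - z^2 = 1 - z^2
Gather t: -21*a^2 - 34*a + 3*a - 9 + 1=-21*a^2 - 31*a - 8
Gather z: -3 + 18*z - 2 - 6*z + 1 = 12*z - 4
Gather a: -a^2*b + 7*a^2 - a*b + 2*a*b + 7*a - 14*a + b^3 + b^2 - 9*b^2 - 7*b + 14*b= a^2*(7 - b) + a*(b - 7) + b^3 - 8*b^2 + 7*b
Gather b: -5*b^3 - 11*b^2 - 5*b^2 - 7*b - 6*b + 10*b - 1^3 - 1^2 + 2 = -5*b^3 - 16*b^2 - 3*b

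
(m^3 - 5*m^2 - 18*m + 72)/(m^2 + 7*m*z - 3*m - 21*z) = (m^2 - 2*m - 24)/(m + 7*z)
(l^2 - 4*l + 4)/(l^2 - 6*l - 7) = (-l^2 + 4*l - 4)/(-l^2 + 6*l + 7)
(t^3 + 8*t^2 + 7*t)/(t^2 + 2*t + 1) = t*(t + 7)/(t + 1)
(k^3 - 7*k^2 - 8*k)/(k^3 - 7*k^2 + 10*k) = (k^2 - 7*k - 8)/(k^2 - 7*k + 10)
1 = 1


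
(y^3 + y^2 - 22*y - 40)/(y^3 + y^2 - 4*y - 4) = (y^2 - y - 20)/(y^2 - y - 2)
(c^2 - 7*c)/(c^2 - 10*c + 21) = c/(c - 3)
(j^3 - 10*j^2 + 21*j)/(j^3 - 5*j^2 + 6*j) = (j - 7)/(j - 2)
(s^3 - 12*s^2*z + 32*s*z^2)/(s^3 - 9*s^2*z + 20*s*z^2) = (-s + 8*z)/(-s + 5*z)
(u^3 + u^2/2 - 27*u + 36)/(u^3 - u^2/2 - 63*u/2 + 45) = (u - 4)/(u - 5)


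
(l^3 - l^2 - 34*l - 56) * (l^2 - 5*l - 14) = l^5 - 6*l^4 - 43*l^3 + 128*l^2 + 756*l + 784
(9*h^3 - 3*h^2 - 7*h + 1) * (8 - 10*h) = -90*h^4 + 102*h^3 + 46*h^2 - 66*h + 8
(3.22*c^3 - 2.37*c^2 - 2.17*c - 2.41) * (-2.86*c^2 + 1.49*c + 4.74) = -9.2092*c^5 + 11.576*c^4 + 17.9377*c^3 - 7.5745*c^2 - 13.8767*c - 11.4234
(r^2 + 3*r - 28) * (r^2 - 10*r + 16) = r^4 - 7*r^3 - 42*r^2 + 328*r - 448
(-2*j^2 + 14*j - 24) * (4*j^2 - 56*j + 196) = -8*j^4 + 168*j^3 - 1272*j^2 + 4088*j - 4704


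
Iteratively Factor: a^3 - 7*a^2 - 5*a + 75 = (a - 5)*(a^2 - 2*a - 15) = (a - 5)^2*(a + 3)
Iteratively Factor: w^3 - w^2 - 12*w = (w)*(w^2 - w - 12) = w*(w - 4)*(w + 3)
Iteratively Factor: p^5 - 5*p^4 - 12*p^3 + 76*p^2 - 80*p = (p + 4)*(p^4 - 9*p^3 + 24*p^2 - 20*p) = (p - 2)*(p + 4)*(p^3 - 7*p^2 + 10*p) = (p - 5)*(p - 2)*(p + 4)*(p^2 - 2*p) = p*(p - 5)*(p - 2)*(p + 4)*(p - 2)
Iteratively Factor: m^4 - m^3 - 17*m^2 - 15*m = (m + 3)*(m^3 - 4*m^2 - 5*m) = m*(m + 3)*(m^2 - 4*m - 5) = m*(m - 5)*(m + 3)*(m + 1)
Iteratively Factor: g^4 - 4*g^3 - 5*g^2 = (g - 5)*(g^3 + g^2) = g*(g - 5)*(g^2 + g) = g^2*(g - 5)*(g + 1)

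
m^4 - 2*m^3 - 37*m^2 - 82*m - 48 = (m - 8)*(m + 1)*(m + 2)*(m + 3)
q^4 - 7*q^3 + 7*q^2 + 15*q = q*(q - 5)*(q - 3)*(q + 1)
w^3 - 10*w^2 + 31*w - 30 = (w - 5)*(w - 3)*(w - 2)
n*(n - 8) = n^2 - 8*n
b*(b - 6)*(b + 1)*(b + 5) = b^4 - 31*b^2 - 30*b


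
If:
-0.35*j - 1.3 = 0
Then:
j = -3.71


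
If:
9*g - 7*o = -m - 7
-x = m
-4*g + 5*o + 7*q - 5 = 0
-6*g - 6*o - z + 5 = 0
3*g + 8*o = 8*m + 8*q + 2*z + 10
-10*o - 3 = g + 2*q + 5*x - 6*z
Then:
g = -4028/23149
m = -40489/23149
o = 12186/23149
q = 5529/23149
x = 40489/23149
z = 66797/23149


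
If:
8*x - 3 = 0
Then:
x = 3/8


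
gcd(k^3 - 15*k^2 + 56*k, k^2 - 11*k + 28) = k - 7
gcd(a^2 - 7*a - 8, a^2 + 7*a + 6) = a + 1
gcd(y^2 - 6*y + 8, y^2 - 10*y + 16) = y - 2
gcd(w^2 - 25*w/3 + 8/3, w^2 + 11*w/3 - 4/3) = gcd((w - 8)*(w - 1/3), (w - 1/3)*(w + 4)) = w - 1/3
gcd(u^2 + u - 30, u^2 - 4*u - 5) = u - 5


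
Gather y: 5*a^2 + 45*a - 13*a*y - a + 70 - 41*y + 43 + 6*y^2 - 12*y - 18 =5*a^2 + 44*a + 6*y^2 + y*(-13*a - 53) + 95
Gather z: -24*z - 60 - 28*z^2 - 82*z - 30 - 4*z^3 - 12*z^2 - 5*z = -4*z^3 - 40*z^2 - 111*z - 90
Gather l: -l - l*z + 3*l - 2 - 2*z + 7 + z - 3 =l*(2 - z) - z + 2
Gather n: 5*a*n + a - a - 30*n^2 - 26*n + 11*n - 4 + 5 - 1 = -30*n^2 + n*(5*a - 15)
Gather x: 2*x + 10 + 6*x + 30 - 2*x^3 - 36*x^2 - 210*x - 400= -2*x^3 - 36*x^2 - 202*x - 360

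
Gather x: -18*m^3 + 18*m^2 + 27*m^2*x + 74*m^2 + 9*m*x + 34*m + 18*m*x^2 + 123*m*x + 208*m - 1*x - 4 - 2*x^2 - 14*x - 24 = -18*m^3 + 92*m^2 + 242*m + x^2*(18*m - 2) + x*(27*m^2 + 132*m - 15) - 28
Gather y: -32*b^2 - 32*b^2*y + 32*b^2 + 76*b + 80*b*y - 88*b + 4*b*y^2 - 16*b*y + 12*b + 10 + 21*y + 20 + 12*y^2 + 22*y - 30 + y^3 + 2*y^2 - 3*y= y^3 + y^2*(4*b + 14) + y*(-32*b^2 + 64*b + 40)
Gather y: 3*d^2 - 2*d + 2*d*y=3*d^2 + 2*d*y - 2*d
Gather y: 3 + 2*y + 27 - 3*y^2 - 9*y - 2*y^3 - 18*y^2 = -2*y^3 - 21*y^2 - 7*y + 30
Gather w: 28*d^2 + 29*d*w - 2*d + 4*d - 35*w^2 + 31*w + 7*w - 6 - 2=28*d^2 + 2*d - 35*w^2 + w*(29*d + 38) - 8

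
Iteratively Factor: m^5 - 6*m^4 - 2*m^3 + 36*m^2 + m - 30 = (m - 5)*(m^4 - m^3 - 7*m^2 + m + 6) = (m - 5)*(m + 2)*(m^3 - 3*m^2 - m + 3) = (m - 5)*(m - 3)*(m + 2)*(m^2 - 1) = (m - 5)*(m - 3)*(m + 1)*(m + 2)*(m - 1)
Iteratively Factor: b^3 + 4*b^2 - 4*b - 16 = (b + 4)*(b^2 - 4) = (b - 2)*(b + 4)*(b + 2)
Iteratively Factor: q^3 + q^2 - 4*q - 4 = (q + 2)*(q^2 - q - 2) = (q + 1)*(q + 2)*(q - 2)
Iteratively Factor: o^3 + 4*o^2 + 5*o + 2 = (o + 1)*(o^2 + 3*o + 2) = (o + 1)*(o + 2)*(o + 1)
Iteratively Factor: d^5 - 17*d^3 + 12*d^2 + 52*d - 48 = (d + 4)*(d^4 - 4*d^3 - d^2 + 16*d - 12) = (d - 2)*(d + 4)*(d^3 - 2*d^2 - 5*d + 6) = (d - 3)*(d - 2)*(d + 4)*(d^2 + d - 2) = (d - 3)*(d - 2)*(d + 2)*(d + 4)*(d - 1)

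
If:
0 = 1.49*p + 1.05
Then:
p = -0.70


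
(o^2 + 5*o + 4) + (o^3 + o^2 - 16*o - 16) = o^3 + 2*o^2 - 11*o - 12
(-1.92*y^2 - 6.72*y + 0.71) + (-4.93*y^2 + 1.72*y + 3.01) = -6.85*y^2 - 5.0*y + 3.72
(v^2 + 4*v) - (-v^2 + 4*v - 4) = 2*v^2 + 4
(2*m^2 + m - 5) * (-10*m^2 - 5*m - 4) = -20*m^4 - 20*m^3 + 37*m^2 + 21*m + 20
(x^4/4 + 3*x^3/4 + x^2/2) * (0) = 0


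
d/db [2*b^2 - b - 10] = 4*b - 1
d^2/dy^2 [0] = 0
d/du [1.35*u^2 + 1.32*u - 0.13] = 2.7*u + 1.32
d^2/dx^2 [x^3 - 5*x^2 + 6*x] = 6*x - 10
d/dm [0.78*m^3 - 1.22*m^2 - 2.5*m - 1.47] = 2.34*m^2 - 2.44*m - 2.5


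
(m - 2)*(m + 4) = m^2 + 2*m - 8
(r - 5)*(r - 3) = r^2 - 8*r + 15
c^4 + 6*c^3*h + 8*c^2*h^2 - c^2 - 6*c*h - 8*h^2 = (c - 1)*(c + 1)*(c + 2*h)*(c + 4*h)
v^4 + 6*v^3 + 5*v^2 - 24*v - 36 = (v - 2)*(v + 2)*(v + 3)^2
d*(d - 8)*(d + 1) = d^3 - 7*d^2 - 8*d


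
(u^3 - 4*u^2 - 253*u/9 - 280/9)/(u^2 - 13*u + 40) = (u^2 + 4*u + 35/9)/(u - 5)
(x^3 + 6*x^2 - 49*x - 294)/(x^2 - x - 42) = x + 7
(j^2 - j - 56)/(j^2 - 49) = (j - 8)/(j - 7)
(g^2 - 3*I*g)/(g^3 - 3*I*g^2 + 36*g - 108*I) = g/(g^2 + 36)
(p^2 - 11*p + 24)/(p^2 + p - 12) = (p - 8)/(p + 4)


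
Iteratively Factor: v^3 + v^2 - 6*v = (v - 2)*(v^2 + 3*v) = v*(v - 2)*(v + 3)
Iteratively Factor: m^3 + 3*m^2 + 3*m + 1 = (m + 1)*(m^2 + 2*m + 1) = (m + 1)^2*(m + 1)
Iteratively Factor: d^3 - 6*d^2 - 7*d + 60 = (d + 3)*(d^2 - 9*d + 20) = (d - 4)*(d + 3)*(d - 5)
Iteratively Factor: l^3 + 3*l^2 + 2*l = (l + 2)*(l^2 + l) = (l + 1)*(l + 2)*(l)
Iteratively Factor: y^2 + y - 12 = (y + 4)*(y - 3)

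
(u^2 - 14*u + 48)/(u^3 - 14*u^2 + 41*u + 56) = (u - 6)/(u^2 - 6*u - 7)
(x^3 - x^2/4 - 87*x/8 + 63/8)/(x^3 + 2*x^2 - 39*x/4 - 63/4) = (4*x - 3)/(2*(2*x + 3))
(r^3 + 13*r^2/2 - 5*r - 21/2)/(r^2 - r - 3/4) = 2*(r^2 + 8*r + 7)/(2*r + 1)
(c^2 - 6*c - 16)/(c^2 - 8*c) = (c + 2)/c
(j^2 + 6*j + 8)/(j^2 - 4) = (j + 4)/(j - 2)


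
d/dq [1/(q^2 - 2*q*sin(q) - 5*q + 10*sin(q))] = (2*q*cos(q) - 2*q + 2*sin(q) - 10*cos(q) + 5)/((q - 5)^2*(q - 2*sin(q))^2)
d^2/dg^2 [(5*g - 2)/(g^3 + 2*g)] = 2*(15*g^5 - 12*g^4 - 10*g^3 - 12*g^2 - 8)/(g^3*(g^6 + 6*g^4 + 12*g^2 + 8))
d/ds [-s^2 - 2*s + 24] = -2*s - 2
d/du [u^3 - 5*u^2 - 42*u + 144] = 3*u^2 - 10*u - 42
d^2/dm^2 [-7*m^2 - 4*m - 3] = -14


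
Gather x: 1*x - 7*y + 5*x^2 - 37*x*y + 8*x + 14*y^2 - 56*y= 5*x^2 + x*(9 - 37*y) + 14*y^2 - 63*y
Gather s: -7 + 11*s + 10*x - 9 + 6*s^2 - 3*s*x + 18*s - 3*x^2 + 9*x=6*s^2 + s*(29 - 3*x) - 3*x^2 + 19*x - 16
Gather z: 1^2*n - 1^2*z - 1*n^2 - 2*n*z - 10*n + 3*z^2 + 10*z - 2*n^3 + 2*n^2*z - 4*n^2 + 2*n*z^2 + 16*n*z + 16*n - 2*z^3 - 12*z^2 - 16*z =-2*n^3 - 5*n^2 + 7*n - 2*z^3 + z^2*(2*n - 9) + z*(2*n^2 + 14*n - 7)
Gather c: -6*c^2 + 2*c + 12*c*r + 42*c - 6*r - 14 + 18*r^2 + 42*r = -6*c^2 + c*(12*r + 44) + 18*r^2 + 36*r - 14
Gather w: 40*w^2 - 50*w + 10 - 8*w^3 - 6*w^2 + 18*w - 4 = -8*w^3 + 34*w^2 - 32*w + 6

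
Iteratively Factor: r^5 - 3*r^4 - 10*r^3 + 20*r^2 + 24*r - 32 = (r - 1)*(r^4 - 2*r^3 - 12*r^2 + 8*r + 32) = (r - 1)*(r + 2)*(r^3 - 4*r^2 - 4*r + 16) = (r - 4)*(r - 1)*(r + 2)*(r^2 - 4) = (r - 4)*(r - 1)*(r + 2)^2*(r - 2)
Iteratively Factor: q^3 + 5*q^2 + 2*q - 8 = (q + 2)*(q^2 + 3*q - 4) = (q - 1)*(q + 2)*(q + 4)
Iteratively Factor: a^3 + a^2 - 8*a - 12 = (a - 3)*(a^2 + 4*a + 4) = (a - 3)*(a + 2)*(a + 2)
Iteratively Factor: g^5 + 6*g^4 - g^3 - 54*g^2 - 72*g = (g + 4)*(g^4 + 2*g^3 - 9*g^2 - 18*g) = (g + 3)*(g + 4)*(g^3 - g^2 - 6*g) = (g + 2)*(g + 3)*(g + 4)*(g^2 - 3*g) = g*(g + 2)*(g + 3)*(g + 4)*(g - 3)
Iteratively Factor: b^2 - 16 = (b - 4)*(b + 4)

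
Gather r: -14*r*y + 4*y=-14*r*y + 4*y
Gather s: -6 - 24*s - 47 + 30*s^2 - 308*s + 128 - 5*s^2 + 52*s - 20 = 25*s^2 - 280*s + 55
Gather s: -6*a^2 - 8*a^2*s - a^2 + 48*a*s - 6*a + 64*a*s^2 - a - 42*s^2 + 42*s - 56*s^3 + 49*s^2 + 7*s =-7*a^2 - 7*a - 56*s^3 + s^2*(64*a + 7) + s*(-8*a^2 + 48*a + 49)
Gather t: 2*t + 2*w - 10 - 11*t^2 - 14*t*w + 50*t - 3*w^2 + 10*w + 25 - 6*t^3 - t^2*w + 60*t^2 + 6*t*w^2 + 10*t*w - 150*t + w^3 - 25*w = -6*t^3 + t^2*(49 - w) + t*(6*w^2 - 4*w - 98) + w^3 - 3*w^2 - 13*w + 15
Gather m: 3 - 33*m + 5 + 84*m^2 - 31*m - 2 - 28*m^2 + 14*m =56*m^2 - 50*m + 6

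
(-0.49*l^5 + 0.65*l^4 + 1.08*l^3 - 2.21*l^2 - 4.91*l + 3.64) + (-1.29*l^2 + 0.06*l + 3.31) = -0.49*l^5 + 0.65*l^4 + 1.08*l^3 - 3.5*l^2 - 4.85*l + 6.95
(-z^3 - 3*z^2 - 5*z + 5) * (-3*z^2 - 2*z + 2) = 3*z^5 + 11*z^4 + 19*z^3 - 11*z^2 - 20*z + 10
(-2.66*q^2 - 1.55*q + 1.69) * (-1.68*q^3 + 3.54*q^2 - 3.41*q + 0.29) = 4.4688*q^5 - 6.8124*q^4 + 0.744400000000001*q^3 + 10.4967*q^2 - 6.2124*q + 0.4901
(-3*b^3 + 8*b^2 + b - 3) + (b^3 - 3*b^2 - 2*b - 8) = -2*b^3 + 5*b^2 - b - 11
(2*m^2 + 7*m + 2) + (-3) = 2*m^2 + 7*m - 1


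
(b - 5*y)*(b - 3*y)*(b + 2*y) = b^3 - 6*b^2*y - b*y^2 + 30*y^3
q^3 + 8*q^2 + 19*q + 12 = (q + 1)*(q + 3)*(q + 4)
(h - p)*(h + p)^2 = h^3 + h^2*p - h*p^2 - p^3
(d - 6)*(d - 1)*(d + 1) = d^3 - 6*d^2 - d + 6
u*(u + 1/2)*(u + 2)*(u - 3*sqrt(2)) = u^4 - 3*sqrt(2)*u^3 + 5*u^3/2 - 15*sqrt(2)*u^2/2 + u^2 - 3*sqrt(2)*u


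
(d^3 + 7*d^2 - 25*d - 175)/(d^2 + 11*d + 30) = (d^2 + 2*d - 35)/(d + 6)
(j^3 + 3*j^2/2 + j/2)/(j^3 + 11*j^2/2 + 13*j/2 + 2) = j/(j + 4)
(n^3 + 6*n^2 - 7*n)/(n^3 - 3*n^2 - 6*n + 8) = n*(n + 7)/(n^2 - 2*n - 8)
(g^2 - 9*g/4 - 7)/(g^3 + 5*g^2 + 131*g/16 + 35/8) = 4*(g - 4)/(4*g^2 + 13*g + 10)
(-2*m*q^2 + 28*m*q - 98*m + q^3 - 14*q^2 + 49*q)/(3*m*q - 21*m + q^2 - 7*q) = (-2*m*q + 14*m + q^2 - 7*q)/(3*m + q)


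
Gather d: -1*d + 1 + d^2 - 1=d^2 - d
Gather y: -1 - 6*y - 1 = -6*y - 2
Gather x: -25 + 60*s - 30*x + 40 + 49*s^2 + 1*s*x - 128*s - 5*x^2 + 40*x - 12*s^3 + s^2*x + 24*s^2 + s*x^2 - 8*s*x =-12*s^3 + 73*s^2 - 68*s + x^2*(s - 5) + x*(s^2 - 7*s + 10) + 15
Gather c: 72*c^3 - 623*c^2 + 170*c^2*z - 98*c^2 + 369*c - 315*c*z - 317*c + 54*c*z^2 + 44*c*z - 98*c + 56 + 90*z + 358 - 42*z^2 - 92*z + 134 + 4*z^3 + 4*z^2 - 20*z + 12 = 72*c^3 + c^2*(170*z - 721) + c*(54*z^2 - 271*z - 46) + 4*z^3 - 38*z^2 - 22*z + 560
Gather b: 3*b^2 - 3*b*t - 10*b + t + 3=3*b^2 + b*(-3*t - 10) + t + 3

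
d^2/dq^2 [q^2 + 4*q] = 2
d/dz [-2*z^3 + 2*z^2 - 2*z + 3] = -6*z^2 + 4*z - 2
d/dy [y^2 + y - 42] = 2*y + 1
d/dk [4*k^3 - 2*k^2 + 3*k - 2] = 12*k^2 - 4*k + 3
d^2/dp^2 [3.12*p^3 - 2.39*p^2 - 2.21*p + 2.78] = 18.72*p - 4.78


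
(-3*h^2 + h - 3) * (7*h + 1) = -21*h^3 + 4*h^2 - 20*h - 3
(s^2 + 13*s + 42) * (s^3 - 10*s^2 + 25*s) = s^5 + 3*s^4 - 63*s^3 - 95*s^2 + 1050*s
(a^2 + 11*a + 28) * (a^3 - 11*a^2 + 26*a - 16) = a^5 - 67*a^3 - 38*a^2 + 552*a - 448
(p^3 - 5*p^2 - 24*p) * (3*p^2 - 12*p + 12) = 3*p^5 - 27*p^4 + 228*p^2 - 288*p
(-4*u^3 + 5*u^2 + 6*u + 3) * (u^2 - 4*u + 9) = -4*u^5 + 21*u^4 - 50*u^3 + 24*u^2 + 42*u + 27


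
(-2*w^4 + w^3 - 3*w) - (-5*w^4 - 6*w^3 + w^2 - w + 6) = 3*w^4 + 7*w^3 - w^2 - 2*w - 6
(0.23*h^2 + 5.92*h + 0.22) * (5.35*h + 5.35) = 1.2305*h^3 + 32.9025*h^2 + 32.849*h + 1.177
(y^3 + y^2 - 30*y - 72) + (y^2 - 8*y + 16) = y^3 + 2*y^2 - 38*y - 56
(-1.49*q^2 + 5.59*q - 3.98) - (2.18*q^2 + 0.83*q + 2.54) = -3.67*q^2 + 4.76*q - 6.52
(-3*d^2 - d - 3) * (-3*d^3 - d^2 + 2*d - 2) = 9*d^5 + 6*d^4 + 4*d^3 + 7*d^2 - 4*d + 6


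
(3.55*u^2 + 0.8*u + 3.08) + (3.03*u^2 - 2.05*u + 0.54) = 6.58*u^2 - 1.25*u + 3.62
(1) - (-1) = 2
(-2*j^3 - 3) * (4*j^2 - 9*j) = -8*j^5 + 18*j^4 - 12*j^2 + 27*j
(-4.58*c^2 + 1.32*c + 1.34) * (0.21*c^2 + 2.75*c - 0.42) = -0.9618*c^4 - 12.3178*c^3 + 5.835*c^2 + 3.1306*c - 0.5628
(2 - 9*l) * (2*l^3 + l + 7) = -18*l^4 + 4*l^3 - 9*l^2 - 61*l + 14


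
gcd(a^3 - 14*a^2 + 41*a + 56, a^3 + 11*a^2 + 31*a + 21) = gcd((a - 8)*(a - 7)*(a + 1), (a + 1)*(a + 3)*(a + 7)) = a + 1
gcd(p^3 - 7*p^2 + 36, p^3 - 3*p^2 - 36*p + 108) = p^2 - 9*p + 18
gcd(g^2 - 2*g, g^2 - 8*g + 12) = g - 2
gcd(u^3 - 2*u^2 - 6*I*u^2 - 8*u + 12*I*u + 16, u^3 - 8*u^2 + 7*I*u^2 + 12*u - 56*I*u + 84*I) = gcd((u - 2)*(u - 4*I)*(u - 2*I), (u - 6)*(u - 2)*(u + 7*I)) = u - 2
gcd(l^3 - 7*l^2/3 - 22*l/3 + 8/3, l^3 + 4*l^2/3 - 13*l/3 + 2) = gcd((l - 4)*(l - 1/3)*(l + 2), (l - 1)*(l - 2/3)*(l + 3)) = 1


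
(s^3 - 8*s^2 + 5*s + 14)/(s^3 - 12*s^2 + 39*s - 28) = (s^2 - s - 2)/(s^2 - 5*s + 4)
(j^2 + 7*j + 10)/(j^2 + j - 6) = (j^2 + 7*j + 10)/(j^2 + j - 6)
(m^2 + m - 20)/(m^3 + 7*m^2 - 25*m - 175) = (m - 4)/(m^2 + 2*m - 35)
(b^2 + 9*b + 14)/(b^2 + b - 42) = (b + 2)/(b - 6)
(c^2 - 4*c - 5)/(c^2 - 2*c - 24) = (-c^2 + 4*c + 5)/(-c^2 + 2*c + 24)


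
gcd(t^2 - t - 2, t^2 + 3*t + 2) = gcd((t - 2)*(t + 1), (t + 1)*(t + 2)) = t + 1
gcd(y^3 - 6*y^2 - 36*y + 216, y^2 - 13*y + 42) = y - 6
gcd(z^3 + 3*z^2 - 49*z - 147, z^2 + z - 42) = z + 7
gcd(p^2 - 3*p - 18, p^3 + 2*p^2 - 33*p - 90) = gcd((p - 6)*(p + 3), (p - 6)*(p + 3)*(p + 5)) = p^2 - 3*p - 18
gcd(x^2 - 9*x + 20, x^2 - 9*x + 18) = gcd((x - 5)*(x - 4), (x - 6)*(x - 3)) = 1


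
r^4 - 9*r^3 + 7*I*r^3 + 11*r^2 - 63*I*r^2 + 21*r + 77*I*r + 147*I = (r - 7)*(r - 3)*(r + 1)*(r + 7*I)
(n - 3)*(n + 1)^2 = n^3 - n^2 - 5*n - 3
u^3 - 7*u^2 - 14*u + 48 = (u - 8)*(u - 2)*(u + 3)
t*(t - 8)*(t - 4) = t^3 - 12*t^2 + 32*t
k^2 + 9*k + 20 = (k + 4)*(k + 5)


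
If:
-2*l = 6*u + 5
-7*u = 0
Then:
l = -5/2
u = 0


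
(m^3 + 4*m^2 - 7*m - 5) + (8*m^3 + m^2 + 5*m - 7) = 9*m^3 + 5*m^2 - 2*m - 12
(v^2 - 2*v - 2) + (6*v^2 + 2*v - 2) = 7*v^2 - 4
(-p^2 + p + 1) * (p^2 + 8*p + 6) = -p^4 - 7*p^3 + 3*p^2 + 14*p + 6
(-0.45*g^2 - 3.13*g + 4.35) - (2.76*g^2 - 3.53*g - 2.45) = -3.21*g^2 + 0.4*g + 6.8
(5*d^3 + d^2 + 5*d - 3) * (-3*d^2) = -15*d^5 - 3*d^4 - 15*d^3 + 9*d^2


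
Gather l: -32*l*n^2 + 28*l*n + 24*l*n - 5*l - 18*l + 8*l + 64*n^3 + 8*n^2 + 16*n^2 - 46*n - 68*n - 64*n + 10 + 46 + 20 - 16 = l*(-32*n^2 + 52*n - 15) + 64*n^3 + 24*n^2 - 178*n + 60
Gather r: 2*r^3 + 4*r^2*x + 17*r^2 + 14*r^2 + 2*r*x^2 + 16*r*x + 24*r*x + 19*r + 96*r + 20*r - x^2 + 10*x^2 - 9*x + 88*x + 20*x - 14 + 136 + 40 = 2*r^3 + r^2*(4*x + 31) + r*(2*x^2 + 40*x + 135) + 9*x^2 + 99*x + 162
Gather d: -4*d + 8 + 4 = 12 - 4*d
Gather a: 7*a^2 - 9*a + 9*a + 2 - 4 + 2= 7*a^2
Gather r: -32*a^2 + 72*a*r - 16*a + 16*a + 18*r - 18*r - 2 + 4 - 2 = -32*a^2 + 72*a*r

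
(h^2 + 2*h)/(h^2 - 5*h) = (h + 2)/(h - 5)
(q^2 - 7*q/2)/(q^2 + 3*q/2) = (2*q - 7)/(2*q + 3)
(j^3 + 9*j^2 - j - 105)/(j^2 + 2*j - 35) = (j^2 + 2*j - 15)/(j - 5)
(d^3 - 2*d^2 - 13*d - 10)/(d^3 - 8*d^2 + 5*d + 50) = (d + 1)/(d - 5)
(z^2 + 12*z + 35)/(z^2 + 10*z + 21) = (z + 5)/(z + 3)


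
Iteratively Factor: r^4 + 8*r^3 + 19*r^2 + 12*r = (r + 1)*(r^3 + 7*r^2 + 12*r) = (r + 1)*(r + 3)*(r^2 + 4*r) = (r + 1)*(r + 3)*(r + 4)*(r)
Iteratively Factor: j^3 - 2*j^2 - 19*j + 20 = (j - 1)*(j^2 - j - 20) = (j - 1)*(j + 4)*(j - 5)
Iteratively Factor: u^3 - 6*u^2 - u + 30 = (u + 2)*(u^2 - 8*u + 15) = (u - 3)*(u + 2)*(u - 5)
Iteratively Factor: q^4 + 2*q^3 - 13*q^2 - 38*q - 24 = (q + 1)*(q^3 + q^2 - 14*q - 24) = (q + 1)*(q + 2)*(q^2 - q - 12) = (q - 4)*(q + 1)*(q + 2)*(q + 3)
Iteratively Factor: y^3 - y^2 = (y)*(y^2 - y) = y^2*(y - 1)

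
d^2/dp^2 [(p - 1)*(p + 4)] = 2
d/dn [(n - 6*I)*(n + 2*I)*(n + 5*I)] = 3*n^2 + 2*I*n + 32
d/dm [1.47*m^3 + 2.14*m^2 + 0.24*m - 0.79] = 4.41*m^2 + 4.28*m + 0.24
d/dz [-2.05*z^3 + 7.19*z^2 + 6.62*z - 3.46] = -6.15*z^2 + 14.38*z + 6.62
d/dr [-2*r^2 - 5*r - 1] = -4*r - 5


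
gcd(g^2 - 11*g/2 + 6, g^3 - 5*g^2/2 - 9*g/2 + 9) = g - 3/2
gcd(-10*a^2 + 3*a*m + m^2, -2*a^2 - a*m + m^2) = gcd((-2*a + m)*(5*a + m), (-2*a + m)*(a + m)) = 2*a - m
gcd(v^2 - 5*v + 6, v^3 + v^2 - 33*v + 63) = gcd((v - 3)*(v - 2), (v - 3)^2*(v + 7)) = v - 3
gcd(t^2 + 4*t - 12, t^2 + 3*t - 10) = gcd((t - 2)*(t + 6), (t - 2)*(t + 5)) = t - 2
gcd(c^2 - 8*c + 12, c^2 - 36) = c - 6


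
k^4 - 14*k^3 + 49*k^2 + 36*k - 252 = (k - 7)*(k - 6)*(k - 3)*(k + 2)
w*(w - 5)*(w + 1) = w^3 - 4*w^2 - 5*w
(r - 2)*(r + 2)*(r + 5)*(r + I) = r^4 + 5*r^3 + I*r^3 - 4*r^2 + 5*I*r^2 - 20*r - 4*I*r - 20*I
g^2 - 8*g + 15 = (g - 5)*(g - 3)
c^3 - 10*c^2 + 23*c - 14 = (c - 7)*(c - 2)*(c - 1)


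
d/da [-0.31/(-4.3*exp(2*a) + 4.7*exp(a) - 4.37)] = (1.457 - 2.666*exp(a))*exp(a)/(4.3*exp(2*a) - 4.7*exp(a) + 4.37)^2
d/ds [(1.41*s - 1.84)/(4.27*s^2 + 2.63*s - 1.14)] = (-6.0207*s^2 + 15.7136*s + 3.2318)/(18.2329*s^4 + 22.4602*s^3 - 2.8187*s^2 - 5.9964*s + 1.2996)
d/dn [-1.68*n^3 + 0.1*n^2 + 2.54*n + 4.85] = -5.04*n^2 + 0.2*n + 2.54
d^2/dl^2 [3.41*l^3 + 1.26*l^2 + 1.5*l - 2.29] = 20.46*l + 2.52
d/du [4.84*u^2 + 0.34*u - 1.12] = 9.68*u + 0.34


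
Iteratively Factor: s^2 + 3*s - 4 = (s - 1)*(s + 4)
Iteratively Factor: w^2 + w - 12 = (w - 3)*(w + 4)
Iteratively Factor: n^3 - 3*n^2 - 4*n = (n)*(n^2 - 3*n - 4) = n*(n - 4)*(n + 1)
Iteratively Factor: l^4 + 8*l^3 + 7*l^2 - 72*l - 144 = (l + 4)*(l^3 + 4*l^2 - 9*l - 36) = (l + 3)*(l + 4)*(l^2 + l - 12) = (l - 3)*(l + 3)*(l + 4)*(l + 4)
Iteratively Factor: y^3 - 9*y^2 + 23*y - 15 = (y - 1)*(y^2 - 8*y + 15) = (y - 3)*(y - 1)*(y - 5)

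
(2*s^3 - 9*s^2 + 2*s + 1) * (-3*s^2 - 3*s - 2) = -6*s^5 + 21*s^4 + 17*s^3 + 9*s^2 - 7*s - 2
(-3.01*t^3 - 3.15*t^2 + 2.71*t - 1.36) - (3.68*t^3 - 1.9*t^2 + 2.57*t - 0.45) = -6.69*t^3 - 1.25*t^2 + 0.14*t - 0.91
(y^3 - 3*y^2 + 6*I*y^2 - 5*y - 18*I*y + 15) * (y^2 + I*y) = y^5 - 3*y^4 + 7*I*y^4 - 11*y^3 - 21*I*y^3 + 33*y^2 - 5*I*y^2 + 15*I*y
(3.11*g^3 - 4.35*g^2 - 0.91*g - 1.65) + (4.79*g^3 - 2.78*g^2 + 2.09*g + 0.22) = 7.9*g^3 - 7.13*g^2 + 1.18*g - 1.43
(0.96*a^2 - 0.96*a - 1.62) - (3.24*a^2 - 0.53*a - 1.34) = -2.28*a^2 - 0.43*a - 0.28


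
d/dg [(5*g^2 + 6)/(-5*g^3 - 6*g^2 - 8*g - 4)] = (25*g^4 + 50*g^2 + 32*g + 48)/(25*g^6 + 60*g^5 + 116*g^4 + 136*g^3 + 112*g^2 + 64*g + 16)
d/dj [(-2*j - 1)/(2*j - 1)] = 4/(2*j - 1)^2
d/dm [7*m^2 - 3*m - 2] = 14*m - 3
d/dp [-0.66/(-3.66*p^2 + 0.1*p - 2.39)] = (0.066 - 4.8312*p)/(3.66*p^2 - 0.1*p + 2.39)^2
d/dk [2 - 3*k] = -3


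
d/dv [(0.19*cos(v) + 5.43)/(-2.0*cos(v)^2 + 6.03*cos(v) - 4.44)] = (-0.38*cos(v)^2 - 21.72*cos(v) + 33.5865)*sin(v)/(4.0*cos(v)^4 - 24.12*cos(v)^3 + 54.1209*cos(v)^2 - 53.5464*cos(v) + 19.7136)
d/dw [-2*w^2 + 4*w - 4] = 4 - 4*w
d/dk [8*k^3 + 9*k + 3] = 24*k^2 + 9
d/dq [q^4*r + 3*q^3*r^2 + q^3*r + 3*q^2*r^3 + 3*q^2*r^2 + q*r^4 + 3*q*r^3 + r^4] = r*(4*q^3 + 9*q^2*r + 3*q^2 + 6*q*r^2 + 6*q*r + r^3 + 3*r^2)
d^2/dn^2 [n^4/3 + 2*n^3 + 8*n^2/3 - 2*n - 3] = 4*n^2 + 12*n + 16/3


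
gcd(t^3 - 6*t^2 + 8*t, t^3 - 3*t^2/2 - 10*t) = t^2 - 4*t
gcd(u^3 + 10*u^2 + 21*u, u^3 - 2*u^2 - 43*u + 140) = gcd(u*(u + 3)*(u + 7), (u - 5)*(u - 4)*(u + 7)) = u + 7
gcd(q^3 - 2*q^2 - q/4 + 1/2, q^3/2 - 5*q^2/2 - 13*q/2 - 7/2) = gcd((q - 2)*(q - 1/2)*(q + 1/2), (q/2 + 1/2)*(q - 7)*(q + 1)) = 1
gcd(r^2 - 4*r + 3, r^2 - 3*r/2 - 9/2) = r - 3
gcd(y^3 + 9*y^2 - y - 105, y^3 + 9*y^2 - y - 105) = y^3 + 9*y^2 - y - 105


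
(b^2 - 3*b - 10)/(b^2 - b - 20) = (b + 2)/(b + 4)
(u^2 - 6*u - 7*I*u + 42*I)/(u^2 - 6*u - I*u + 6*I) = (u - 7*I)/(u - I)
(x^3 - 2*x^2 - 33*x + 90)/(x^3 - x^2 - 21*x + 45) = (x^2 + x - 30)/(x^2 + 2*x - 15)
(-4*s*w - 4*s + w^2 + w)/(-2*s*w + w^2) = (4*s*w + 4*s - w^2 - w)/(w*(2*s - w))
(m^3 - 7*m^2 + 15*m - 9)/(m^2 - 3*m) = m - 4 + 3/m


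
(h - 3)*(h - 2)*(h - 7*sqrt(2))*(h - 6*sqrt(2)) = h^4 - 13*sqrt(2)*h^3 - 5*h^3 + 90*h^2 + 65*sqrt(2)*h^2 - 420*h - 78*sqrt(2)*h + 504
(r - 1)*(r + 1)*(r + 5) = r^3 + 5*r^2 - r - 5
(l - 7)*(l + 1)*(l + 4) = l^3 - 2*l^2 - 31*l - 28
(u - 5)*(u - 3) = u^2 - 8*u + 15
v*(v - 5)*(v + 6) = v^3 + v^2 - 30*v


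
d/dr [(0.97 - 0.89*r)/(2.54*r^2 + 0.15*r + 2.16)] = (2.2606*r^2 - 4.9276*r - 2.0679)/(6.4516*r^4 + 0.762*r^3 + 10.9953*r^2 + 0.648*r + 4.6656)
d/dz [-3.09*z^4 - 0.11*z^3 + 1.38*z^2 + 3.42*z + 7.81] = -12.36*z^3 - 0.33*z^2 + 2.76*z + 3.42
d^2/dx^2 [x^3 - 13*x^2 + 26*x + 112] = 6*x - 26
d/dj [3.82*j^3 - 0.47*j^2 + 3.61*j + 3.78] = 11.46*j^2 - 0.94*j + 3.61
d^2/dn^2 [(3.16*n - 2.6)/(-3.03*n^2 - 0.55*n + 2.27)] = (-(3.16*n - 2.6)*(6.06*n + 0.55)*(12.12*n + 1.1) + (57.4488*n - 12.28)*(3.03*n^2 + 0.55*n - 2.27))/(3.03*n^2 + 0.55*n - 2.27)^3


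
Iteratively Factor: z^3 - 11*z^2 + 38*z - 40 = (z - 2)*(z^2 - 9*z + 20) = (z - 4)*(z - 2)*(z - 5)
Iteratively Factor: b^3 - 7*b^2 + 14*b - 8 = (b - 4)*(b^2 - 3*b + 2) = (b - 4)*(b - 2)*(b - 1)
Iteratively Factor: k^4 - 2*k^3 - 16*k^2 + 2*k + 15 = (k + 3)*(k^3 - 5*k^2 - k + 5) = (k - 1)*(k + 3)*(k^2 - 4*k - 5) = (k - 5)*(k - 1)*(k + 3)*(k + 1)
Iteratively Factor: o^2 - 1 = (o - 1)*(o + 1)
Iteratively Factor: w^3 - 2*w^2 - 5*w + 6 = (w - 1)*(w^2 - w - 6) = (w - 3)*(w - 1)*(w + 2)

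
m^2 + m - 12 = (m - 3)*(m + 4)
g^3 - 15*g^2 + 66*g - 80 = (g - 8)*(g - 5)*(g - 2)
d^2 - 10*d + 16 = (d - 8)*(d - 2)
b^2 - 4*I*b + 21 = (b - 7*I)*(b + 3*I)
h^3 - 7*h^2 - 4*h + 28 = (h - 7)*(h - 2)*(h + 2)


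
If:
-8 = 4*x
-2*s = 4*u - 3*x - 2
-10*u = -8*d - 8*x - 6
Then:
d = 5*u/4 + 5/4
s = -2*u - 2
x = -2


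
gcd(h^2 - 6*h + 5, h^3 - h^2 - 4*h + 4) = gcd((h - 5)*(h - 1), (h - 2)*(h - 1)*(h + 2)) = h - 1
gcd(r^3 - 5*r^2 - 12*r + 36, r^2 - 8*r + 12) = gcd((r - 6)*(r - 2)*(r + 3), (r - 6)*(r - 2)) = r^2 - 8*r + 12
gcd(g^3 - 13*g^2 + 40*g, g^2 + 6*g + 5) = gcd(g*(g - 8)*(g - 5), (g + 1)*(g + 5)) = 1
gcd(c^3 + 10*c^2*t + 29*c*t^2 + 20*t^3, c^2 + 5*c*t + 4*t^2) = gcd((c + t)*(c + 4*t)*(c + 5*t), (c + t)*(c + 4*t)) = c^2 + 5*c*t + 4*t^2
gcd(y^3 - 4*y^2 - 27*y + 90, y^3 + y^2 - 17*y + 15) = y^2 + 2*y - 15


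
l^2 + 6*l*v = l*(l + 6*v)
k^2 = k^2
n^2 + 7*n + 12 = (n + 3)*(n + 4)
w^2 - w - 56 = (w - 8)*(w + 7)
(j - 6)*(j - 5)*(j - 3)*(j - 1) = j^4 - 15*j^3 + 77*j^2 - 153*j + 90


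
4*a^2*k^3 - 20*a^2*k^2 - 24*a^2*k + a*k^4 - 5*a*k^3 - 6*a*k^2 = k*(4*a + k)*(k - 6)*(a*k + a)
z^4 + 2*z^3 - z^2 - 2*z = z*(z - 1)*(z + 1)*(z + 2)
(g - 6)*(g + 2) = g^2 - 4*g - 12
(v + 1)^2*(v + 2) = v^3 + 4*v^2 + 5*v + 2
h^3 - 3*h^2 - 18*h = h*(h - 6)*(h + 3)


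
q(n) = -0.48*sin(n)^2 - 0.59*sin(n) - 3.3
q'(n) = -0.96*sin(n)*cos(n) - 0.59*cos(n)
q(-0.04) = -3.28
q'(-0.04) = -0.55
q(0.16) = -3.41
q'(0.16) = -0.73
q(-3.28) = -3.39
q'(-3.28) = 0.72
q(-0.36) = -3.15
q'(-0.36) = -0.24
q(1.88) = -4.30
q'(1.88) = 0.46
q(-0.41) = -3.14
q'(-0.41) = -0.19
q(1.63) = -4.37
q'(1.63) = 0.09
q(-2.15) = -3.14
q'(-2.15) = -0.12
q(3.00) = -3.39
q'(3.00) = 0.72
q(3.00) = -3.39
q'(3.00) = 0.72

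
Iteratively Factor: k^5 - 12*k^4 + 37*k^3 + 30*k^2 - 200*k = (k + 2)*(k^4 - 14*k^3 + 65*k^2 - 100*k) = (k - 5)*(k + 2)*(k^3 - 9*k^2 + 20*k) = (k - 5)^2*(k + 2)*(k^2 - 4*k) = k*(k - 5)^2*(k + 2)*(k - 4)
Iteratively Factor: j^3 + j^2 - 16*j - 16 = (j + 4)*(j^2 - 3*j - 4) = (j + 1)*(j + 4)*(j - 4)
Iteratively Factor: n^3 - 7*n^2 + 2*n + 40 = (n + 2)*(n^2 - 9*n + 20) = (n - 5)*(n + 2)*(n - 4)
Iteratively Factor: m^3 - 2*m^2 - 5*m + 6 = (m - 3)*(m^2 + m - 2) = (m - 3)*(m + 2)*(m - 1)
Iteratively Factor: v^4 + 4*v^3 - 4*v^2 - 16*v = (v + 2)*(v^3 + 2*v^2 - 8*v) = (v - 2)*(v + 2)*(v^2 + 4*v) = (v - 2)*(v + 2)*(v + 4)*(v)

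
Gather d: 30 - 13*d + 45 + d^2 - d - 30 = d^2 - 14*d + 45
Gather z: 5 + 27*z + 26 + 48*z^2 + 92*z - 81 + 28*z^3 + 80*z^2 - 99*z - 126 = 28*z^3 + 128*z^2 + 20*z - 176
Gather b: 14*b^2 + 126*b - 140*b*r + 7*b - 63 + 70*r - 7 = 14*b^2 + b*(133 - 140*r) + 70*r - 70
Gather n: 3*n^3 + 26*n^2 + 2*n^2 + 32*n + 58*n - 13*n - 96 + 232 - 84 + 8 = 3*n^3 + 28*n^2 + 77*n + 60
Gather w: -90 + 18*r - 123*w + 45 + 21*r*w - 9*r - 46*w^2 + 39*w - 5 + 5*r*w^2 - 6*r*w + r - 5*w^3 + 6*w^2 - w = 10*r - 5*w^3 + w^2*(5*r - 40) + w*(15*r - 85) - 50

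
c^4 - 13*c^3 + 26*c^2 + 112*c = c*(c - 8)*(c - 7)*(c + 2)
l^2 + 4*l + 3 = (l + 1)*(l + 3)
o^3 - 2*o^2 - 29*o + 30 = (o - 6)*(o - 1)*(o + 5)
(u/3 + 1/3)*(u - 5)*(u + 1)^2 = u^4/3 - 2*u^3/3 - 4*u^2 - 14*u/3 - 5/3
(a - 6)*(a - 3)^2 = a^3 - 12*a^2 + 45*a - 54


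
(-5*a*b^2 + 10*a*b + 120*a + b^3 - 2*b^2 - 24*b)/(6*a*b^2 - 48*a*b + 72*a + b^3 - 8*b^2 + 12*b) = (-5*a*b - 20*a + b^2 + 4*b)/(6*a*b - 12*a + b^2 - 2*b)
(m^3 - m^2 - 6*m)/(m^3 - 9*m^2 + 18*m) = (m + 2)/(m - 6)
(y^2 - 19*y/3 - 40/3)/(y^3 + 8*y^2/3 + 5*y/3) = (y - 8)/(y*(y + 1))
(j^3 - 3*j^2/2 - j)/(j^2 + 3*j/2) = (2*j^2 - 3*j - 2)/(2*j + 3)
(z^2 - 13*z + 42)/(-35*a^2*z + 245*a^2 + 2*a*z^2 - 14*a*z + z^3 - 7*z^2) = (z - 6)/(-35*a^2 + 2*a*z + z^2)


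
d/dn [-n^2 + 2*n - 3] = 2 - 2*n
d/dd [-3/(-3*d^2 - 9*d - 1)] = 9*(-2*d - 3)/(3*d^2 + 9*d + 1)^2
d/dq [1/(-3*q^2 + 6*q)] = 2*(q - 1)/(3*q^2*(q - 2)^2)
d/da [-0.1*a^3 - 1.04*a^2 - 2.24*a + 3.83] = -0.3*a^2 - 2.08*a - 2.24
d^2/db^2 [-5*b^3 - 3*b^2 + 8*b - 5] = -30*b - 6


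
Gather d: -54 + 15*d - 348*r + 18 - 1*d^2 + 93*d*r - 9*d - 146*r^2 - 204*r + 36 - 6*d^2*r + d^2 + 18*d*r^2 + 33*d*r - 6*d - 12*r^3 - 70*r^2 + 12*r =-6*d^2*r + d*(18*r^2 + 126*r) - 12*r^3 - 216*r^2 - 540*r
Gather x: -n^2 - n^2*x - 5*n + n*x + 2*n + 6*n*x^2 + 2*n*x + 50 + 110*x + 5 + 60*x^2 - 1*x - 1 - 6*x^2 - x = -n^2 - 3*n + x^2*(6*n + 54) + x*(-n^2 + 3*n + 108) + 54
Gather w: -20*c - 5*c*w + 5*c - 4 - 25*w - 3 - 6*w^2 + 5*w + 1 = -15*c - 6*w^2 + w*(-5*c - 20) - 6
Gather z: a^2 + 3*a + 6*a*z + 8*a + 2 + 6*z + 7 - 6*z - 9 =a^2 + 6*a*z + 11*a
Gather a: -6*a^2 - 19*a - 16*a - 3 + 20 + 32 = -6*a^2 - 35*a + 49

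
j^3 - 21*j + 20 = (j - 4)*(j - 1)*(j + 5)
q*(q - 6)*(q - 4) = q^3 - 10*q^2 + 24*q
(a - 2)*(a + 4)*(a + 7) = a^3 + 9*a^2 + 6*a - 56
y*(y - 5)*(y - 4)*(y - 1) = y^4 - 10*y^3 + 29*y^2 - 20*y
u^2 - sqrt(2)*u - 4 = (u - 2*sqrt(2))*(u + sqrt(2))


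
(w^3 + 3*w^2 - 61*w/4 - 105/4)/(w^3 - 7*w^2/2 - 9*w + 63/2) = (2*w^2 + 13*w + 15)/(2*(w^2 - 9))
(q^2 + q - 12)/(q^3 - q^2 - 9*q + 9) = (q + 4)/(q^2 + 2*q - 3)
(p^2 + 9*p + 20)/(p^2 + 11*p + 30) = (p + 4)/(p + 6)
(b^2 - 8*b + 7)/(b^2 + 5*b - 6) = (b - 7)/(b + 6)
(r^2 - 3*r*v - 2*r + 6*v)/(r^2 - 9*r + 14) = (r - 3*v)/(r - 7)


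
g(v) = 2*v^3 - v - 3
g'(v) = 6*v^2 - 1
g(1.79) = 6.68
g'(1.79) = 18.22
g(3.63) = 89.03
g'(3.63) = 78.06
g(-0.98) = -3.90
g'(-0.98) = 4.76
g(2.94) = 44.88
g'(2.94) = 50.86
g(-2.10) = -19.42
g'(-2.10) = 25.46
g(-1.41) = -7.20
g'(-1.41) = 10.93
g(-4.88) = -230.55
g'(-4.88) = 141.89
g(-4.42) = -171.28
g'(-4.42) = 116.22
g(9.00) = 1446.00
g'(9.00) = 485.00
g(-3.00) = -54.00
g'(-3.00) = 53.00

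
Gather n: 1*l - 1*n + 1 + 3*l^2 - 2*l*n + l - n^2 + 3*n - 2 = 3*l^2 + 2*l - n^2 + n*(2 - 2*l) - 1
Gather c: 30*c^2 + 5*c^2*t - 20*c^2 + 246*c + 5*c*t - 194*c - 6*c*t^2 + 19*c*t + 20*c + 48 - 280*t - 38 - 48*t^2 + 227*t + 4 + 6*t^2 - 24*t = c^2*(5*t + 10) + c*(-6*t^2 + 24*t + 72) - 42*t^2 - 77*t + 14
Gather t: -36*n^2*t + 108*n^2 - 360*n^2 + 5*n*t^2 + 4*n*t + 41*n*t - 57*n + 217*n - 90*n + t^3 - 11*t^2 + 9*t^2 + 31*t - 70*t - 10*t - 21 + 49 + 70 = -252*n^2 + 70*n + t^3 + t^2*(5*n - 2) + t*(-36*n^2 + 45*n - 49) + 98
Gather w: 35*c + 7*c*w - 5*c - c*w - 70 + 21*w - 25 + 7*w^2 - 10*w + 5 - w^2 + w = 30*c + 6*w^2 + w*(6*c + 12) - 90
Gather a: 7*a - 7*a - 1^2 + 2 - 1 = 0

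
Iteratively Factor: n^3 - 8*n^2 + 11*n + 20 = (n - 4)*(n^2 - 4*n - 5) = (n - 4)*(n + 1)*(n - 5)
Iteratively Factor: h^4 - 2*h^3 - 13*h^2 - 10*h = (h + 1)*(h^3 - 3*h^2 - 10*h) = (h - 5)*(h + 1)*(h^2 + 2*h) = (h - 5)*(h + 1)*(h + 2)*(h)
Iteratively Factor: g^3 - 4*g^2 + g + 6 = (g + 1)*(g^2 - 5*g + 6) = (g - 3)*(g + 1)*(g - 2)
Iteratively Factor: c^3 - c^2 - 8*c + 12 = (c + 3)*(c^2 - 4*c + 4) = (c - 2)*(c + 3)*(c - 2)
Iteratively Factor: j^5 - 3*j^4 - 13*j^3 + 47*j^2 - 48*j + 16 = (j - 4)*(j^4 + j^3 - 9*j^2 + 11*j - 4) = (j - 4)*(j + 4)*(j^3 - 3*j^2 + 3*j - 1) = (j - 4)*(j - 1)*(j + 4)*(j^2 - 2*j + 1) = (j - 4)*(j - 1)^2*(j + 4)*(j - 1)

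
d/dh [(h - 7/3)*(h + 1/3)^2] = (3*h + 1)*(9*h - 13)/9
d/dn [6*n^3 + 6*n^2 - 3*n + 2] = 18*n^2 + 12*n - 3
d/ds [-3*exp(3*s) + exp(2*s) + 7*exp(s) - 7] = (-9*exp(2*s) + 2*exp(s) + 7)*exp(s)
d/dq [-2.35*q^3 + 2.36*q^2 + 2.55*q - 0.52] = -7.05*q^2 + 4.72*q + 2.55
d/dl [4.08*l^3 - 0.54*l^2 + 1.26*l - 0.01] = 12.24*l^2 - 1.08*l + 1.26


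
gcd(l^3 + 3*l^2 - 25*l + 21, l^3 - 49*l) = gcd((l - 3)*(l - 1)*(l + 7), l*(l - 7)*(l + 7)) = l + 7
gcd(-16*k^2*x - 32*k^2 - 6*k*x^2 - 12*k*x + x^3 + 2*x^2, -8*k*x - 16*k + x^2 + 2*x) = -8*k*x - 16*k + x^2 + 2*x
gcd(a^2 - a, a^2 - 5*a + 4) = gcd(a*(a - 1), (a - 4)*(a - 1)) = a - 1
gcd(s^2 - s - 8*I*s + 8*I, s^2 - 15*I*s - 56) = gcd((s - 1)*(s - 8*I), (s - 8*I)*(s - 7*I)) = s - 8*I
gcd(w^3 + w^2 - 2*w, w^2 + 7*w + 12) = 1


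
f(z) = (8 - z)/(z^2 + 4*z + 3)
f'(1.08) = -0.71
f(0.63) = 1.25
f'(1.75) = -0.35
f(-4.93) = 1.70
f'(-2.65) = 43.25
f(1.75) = 0.48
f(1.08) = 0.82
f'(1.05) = -0.74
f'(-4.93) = 1.19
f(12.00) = -0.02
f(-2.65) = -18.44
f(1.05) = 0.84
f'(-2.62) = 36.37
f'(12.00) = 0.00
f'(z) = (8 - z)*(-2*z - 4)/(z^2 + 4*z + 3)^2 - 1/(z^2 + 4*z + 3)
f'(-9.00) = 0.08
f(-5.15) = 1.47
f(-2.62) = -17.25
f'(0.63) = -1.28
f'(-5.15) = 0.93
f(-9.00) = 0.35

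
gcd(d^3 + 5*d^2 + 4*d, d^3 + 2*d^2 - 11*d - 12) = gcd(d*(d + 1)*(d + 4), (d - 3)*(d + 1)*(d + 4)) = d^2 + 5*d + 4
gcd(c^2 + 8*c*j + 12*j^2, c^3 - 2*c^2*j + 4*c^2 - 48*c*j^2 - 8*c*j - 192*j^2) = c + 6*j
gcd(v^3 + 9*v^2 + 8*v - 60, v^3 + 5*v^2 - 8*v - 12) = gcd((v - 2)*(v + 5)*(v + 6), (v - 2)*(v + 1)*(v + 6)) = v^2 + 4*v - 12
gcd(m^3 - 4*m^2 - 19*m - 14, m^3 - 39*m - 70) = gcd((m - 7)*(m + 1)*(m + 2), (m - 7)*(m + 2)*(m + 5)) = m^2 - 5*m - 14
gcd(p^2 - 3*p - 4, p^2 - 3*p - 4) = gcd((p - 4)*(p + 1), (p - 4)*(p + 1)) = p^2 - 3*p - 4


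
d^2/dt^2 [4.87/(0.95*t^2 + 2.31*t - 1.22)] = (-8.79035*t^2 - 21.37443*t + 4.87*(1.9*t + 2.31)*(3.8*t + 4.62) + 11.28866)/(0.95*t^2 + 2.31*t - 1.22)^3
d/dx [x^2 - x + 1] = 2*x - 1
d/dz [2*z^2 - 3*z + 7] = 4*z - 3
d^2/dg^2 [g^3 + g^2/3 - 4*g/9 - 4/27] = 6*g + 2/3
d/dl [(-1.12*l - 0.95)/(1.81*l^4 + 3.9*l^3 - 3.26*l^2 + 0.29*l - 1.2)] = (6.0816*l^4 + 15.614*l^3 + 7.4638*l^2 - 6.194*l + 1.6195)/(3.2761*l^8 + 14.118*l^7 + 3.4088*l^6 - 24.3782*l^5 + 8.5456*l^4 - 11.2508*l^3 + 7.9081*l^2 - 0.696*l + 1.44)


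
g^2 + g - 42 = (g - 6)*(g + 7)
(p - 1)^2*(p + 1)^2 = p^4 - 2*p^2 + 1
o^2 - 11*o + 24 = (o - 8)*(o - 3)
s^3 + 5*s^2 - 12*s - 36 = (s - 3)*(s + 2)*(s + 6)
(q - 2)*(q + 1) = q^2 - q - 2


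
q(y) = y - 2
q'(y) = 1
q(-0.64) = -2.64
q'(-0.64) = 1.00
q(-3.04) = -5.04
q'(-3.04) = 1.00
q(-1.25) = -3.25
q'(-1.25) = 1.00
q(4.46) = 2.46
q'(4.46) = 1.00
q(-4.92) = -6.92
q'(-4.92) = 1.00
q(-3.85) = -5.85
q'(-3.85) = 1.00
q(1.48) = -0.52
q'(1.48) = 1.00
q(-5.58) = -7.58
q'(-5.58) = 1.00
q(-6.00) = -8.00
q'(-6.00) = 1.00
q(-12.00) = -14.00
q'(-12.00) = 1.00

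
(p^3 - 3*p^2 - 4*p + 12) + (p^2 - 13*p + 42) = p^3 - 2*p^2 - 17*p + 54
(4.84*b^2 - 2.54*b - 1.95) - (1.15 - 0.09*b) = 4.84*b^2 - 2.45*b - 3.1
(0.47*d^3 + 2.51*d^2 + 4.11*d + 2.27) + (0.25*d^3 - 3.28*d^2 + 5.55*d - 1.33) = 0.72*d^3 - 0.77*d^2 + 9.66*d + 0.94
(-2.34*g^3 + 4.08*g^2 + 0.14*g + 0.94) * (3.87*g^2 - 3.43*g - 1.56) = -9.0558*g^5 + 23.8158*g^4 - 9.8022*g^3 - 3.2072*g^2 - 3.4426*g - 1.4664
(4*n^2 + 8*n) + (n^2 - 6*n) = 5*n^2 + 2*n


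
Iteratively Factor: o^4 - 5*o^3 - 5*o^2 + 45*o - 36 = (o - 4)*(o^3 - o^2 - 9*o + 9) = (o - 4)*(o - 1)*(o^2 - 9) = (o - 4)*(o - 3)*(o - 1)*(o + 3)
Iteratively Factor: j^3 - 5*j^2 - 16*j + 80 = (j - 4)*(j^2 - j - 20) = (j - 5)*(j - 4)*(j + 4)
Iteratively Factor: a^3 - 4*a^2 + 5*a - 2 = (a - 2)*(a^2 - 2*a + 1) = (a - 2)*(a - 1)*(a - 1)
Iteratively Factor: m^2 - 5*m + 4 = (m - 4)*(m - 1)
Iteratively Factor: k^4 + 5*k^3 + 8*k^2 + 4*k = (k + 2)*(k^3 + 3*k^2 + 2*k) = (k + 1)*(k + 2)*(k^2 + 2*k) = k*(k + 1)*(k + 2)*(k + 2)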